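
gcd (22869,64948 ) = 1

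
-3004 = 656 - 3660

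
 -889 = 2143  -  3032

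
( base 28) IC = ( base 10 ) 516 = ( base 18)1AC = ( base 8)1004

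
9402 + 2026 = 11428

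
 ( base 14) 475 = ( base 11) 737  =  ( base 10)887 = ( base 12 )61B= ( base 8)1567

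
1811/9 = 201 + 2/9 = 201.22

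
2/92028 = 1/46014 = 0.00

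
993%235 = 53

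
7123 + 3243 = 10366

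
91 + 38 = 129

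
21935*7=153545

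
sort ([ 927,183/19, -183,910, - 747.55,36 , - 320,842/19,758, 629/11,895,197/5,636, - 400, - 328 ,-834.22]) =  [ - 834.22, - 747.55,-400 , - 328 ,-320, - 183, 183/19,36, 197/5,842/19, 629/11,636, 758,895,910 , 927]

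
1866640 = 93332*20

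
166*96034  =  15941644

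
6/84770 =3/42385 =0.00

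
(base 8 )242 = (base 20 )82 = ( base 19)8A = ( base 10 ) 162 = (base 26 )66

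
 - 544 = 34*( - 16)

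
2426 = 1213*2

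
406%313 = 93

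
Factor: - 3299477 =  - 3299477^1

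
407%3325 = 407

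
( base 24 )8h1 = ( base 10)5017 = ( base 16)1399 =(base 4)1032121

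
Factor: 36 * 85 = 3060 = 2^2*3^2*5^1 * 17^1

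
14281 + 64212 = 78493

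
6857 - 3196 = 3661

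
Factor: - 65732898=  - 2^1*3^1* 7^1*11^1*79^1*1801^1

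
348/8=87/2 =43.50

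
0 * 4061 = 0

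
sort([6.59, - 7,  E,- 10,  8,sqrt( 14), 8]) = [ - 10, - 7, E,  sqrt( 14 ), 6.59  ,  8, 8 ]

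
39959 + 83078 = 123037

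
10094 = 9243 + 851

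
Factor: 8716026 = 2^1*3^1*11^1 * 41^1*3221^1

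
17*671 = 11407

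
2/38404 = 1/19202 = 0.00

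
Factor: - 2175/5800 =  - 2^ ( - 3) * 3^1 = - 3/8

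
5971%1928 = 187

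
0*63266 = 0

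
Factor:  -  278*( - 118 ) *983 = 2^2*59^1*139^1*983^1 =32246332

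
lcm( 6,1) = 6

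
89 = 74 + 15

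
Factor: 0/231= 0 = 0^1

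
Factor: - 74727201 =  - 3^1*24909067^1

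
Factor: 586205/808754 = 2^( - 1)*5^1*19^(  -  1)*21283^( - 1 )*117241^1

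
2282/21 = 326/3 = 108.67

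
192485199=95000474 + 97484725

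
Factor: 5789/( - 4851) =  - 827/693 = - 3^( - 2 )*7^( - 1)*11^( - 1)*827^1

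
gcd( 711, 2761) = 1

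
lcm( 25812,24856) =671112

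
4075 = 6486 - 2411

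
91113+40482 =131595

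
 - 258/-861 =86/287 = 0.30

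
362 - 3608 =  - 3246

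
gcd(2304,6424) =8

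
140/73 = 140/73= 1.92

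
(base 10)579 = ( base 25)n4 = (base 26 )m7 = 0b1001000011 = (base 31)IL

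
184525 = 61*3025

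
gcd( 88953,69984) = 3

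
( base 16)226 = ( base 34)g6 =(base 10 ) 550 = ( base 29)is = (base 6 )2314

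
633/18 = 211/6 = 35.17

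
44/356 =11/89 = 0.12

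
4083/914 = 4+427/914 = 4.47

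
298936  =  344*869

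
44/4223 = 44/4223 = 0.01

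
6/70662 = 1/11777 = 0.00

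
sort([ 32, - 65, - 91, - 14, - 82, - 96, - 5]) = [- 96, - 91,  -  82, - 65, - 14, - 5,  32] 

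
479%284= 195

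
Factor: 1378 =2^1 *13^1*53^1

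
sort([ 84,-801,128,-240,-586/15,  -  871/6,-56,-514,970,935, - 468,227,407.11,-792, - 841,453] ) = [  -  841, - 801, - 792,-514 ,  -  468, - 240,-871/6,-56,-586/15,84, 128, 227, 407.11, 453,935,970 ]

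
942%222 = 54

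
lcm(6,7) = 42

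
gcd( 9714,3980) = 2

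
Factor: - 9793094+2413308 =  -  2^1*1451^1*2543^1 = - 7379786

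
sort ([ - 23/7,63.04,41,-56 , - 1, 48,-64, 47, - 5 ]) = [-64,- 56, - 5, - 23/7, -1,  41, 47,48, 63.04 ] 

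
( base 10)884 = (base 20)244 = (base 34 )q0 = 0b1101110100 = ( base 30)te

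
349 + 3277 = 3626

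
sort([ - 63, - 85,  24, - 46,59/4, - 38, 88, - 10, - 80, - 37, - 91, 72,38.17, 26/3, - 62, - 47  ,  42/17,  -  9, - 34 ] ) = [ - 91, - 85, - 80 , - 63,  -  62, - 47, - 46,-38, - 37,  -  34, -10, - 9, 42/17,26/3,  59/4,  24, 38.17 , 72,88 ] 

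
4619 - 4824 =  - 205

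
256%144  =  112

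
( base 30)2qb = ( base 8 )5037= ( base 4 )220133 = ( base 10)2591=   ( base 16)A1F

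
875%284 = 23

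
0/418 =0 = 0.00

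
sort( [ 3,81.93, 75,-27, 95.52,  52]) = [  -  27, 3,  52 , 75, 81.93,  95.52]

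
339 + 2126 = 2465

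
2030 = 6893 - 4863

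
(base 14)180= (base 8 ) 464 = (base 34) 92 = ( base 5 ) 2213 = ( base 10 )308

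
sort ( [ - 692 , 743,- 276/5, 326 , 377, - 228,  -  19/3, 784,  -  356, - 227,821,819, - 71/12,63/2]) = [ - 692, - 356,  -  228, - 227,-276/5, - 19/3,-71/12, 63/2,326,  377,743, 784 , 819, 821]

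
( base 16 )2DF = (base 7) 2100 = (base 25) 14a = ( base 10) 735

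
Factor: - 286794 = - 2^1*3^3*47^1*113^1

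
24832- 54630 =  - 29798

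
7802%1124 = 1058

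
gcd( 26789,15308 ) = 3827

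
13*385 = 5005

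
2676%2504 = 172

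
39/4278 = 13/1426=0.01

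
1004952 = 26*38652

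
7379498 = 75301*98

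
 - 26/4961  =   - 1 + 4935/4961=- 0.01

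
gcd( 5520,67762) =2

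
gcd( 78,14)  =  2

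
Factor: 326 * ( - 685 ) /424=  - 111655/212 = - 2^( - 2)*5^1*53^(-1 )*137^1 * 163^1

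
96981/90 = 32327/30 = 1077.57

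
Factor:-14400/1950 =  - 96/13 = - 2^5*3^1*13^(- 1)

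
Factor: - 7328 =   -  2^5*229^1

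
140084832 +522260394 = 662345226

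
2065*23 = 47495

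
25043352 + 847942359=872985711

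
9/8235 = 1/915=0.00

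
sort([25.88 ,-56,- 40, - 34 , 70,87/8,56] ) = [  -  56 ,  -  40, - 34, 87/8 , 25.88,56, 70]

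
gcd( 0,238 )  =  238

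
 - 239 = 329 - 568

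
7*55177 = 386239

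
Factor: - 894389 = -29^1 * 30841^1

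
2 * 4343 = 8686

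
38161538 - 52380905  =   - 14219367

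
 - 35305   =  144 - 35449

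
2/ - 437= - 1+ 435/437=-  0.00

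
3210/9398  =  1605/4699 = 0.34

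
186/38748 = 31/6458 = 0.00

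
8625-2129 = 6496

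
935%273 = 116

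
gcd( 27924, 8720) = 4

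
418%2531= 418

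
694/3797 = 694/3797 = 0.18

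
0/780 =0 = 0.00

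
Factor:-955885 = -5^1*7^1*31^1*881^1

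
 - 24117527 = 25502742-49620269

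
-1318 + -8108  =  -9426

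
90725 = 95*955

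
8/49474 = 4/24737 = 0.00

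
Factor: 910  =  2^1*5^1*7^1*13^1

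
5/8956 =5/8956 = 0.00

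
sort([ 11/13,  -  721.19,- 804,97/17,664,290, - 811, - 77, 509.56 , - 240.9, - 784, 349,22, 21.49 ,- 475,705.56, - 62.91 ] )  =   [- 811, - 804, - 784,-721.19, - 475,  -  240.9, - 77, - 62.91, 11/13, 97/17, 21.49, 22, 290,349, 509.56, 664, 705.56 ]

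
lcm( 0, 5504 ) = 0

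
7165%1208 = 1125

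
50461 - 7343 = 43118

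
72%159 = 72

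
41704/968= 5213/121 = 43.08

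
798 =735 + 63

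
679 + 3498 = 4177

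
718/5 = 718/5 = 143.60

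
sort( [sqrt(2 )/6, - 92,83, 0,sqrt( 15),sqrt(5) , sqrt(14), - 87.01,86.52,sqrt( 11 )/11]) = [ - 92, - 87.01, 0, sqrt(2 )/6,sqrt(11)/11,sqrt (5 ),sqrt(14 ),sqrt(15 ),83,  86.52] 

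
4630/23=4630/23 = 201.30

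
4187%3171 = 1016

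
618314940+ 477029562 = 1095344502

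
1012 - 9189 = - 8177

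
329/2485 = 47/355 =0.13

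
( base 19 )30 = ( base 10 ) 57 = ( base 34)1N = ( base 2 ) 111001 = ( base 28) 21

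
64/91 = 64/91 = 0.70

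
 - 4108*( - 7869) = 32325852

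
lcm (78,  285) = 7410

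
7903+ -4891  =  3012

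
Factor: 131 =131^1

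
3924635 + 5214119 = 9138754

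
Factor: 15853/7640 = 2^( - 3 )*5^( - 1)*83^1 = 83/40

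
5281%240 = 1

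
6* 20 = 120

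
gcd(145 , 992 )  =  1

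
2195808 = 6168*356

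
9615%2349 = 219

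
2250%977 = 296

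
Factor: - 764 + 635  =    -  3^1*43^1 = -129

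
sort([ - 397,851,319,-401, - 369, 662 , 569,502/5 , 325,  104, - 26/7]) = [ - 401, - 397,-369, - 26/7 , 502/5,104, 319,325,569,662,851]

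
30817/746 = 41+ 231/746  =  41.31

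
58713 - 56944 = 1769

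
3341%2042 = 1299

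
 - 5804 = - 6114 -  - 310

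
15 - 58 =  -  43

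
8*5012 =40096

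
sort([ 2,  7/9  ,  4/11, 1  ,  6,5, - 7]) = [ - 7,4/11, 7/9, 1, 2,5,6 ] 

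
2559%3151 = 2559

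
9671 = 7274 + 2397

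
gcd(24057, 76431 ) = 3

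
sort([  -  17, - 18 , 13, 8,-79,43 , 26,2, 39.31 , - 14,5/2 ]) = [ - 79, - 18, - 17, - 14,2,5/2,8,13,  26,39.31, 43]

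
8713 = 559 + 8154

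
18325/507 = 18325/507 = 36.14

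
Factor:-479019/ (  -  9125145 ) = 159673/3041715  =  3^( -1) * 5^ ( - 1 )* 199^( - 1)*  1019^( - 1)*159673^1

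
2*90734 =181468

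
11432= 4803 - -6629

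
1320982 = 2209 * 598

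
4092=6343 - 2251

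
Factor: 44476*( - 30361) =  - 2^2*97^1*313^1*11119^1 = - 1350335836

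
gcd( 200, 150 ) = 50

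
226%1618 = 226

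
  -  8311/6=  - 8311/6 =- 1385.17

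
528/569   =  528/569 = 0.93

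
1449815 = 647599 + 802216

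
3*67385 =202155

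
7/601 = 7/601 = 0.01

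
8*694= 5552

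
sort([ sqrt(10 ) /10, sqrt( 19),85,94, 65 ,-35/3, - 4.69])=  [ - 35/3, - 4.69,sqrt( 10 )/10, sqrt(19 ),65,85,94 ]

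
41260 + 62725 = 103985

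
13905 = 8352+5553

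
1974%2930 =1974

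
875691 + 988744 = 1864435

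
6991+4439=11430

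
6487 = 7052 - 565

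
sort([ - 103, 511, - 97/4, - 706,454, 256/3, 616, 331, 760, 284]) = [ - 706, - 103  , - 97/4, 256/3,284, 331,454,511, 616, 760]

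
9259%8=3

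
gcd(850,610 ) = 10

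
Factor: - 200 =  - 2^3 * 5^2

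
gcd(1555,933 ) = 311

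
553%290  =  263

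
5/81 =5/81 = 0.06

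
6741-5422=1319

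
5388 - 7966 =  - 2578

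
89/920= 89/920  =  0.10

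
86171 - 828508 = - 742337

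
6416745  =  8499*755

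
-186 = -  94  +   - 92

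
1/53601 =1/53601 = 0.00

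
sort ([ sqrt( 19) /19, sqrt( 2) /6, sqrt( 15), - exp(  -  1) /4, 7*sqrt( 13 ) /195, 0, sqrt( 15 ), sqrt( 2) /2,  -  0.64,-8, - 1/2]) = [  -  8, - 0.64, - 1/2, - exp ( - 1 )/4, 0, 7*sqrt( 13 ) /195, sqrt (19 ) /19,sqrt( 2 ) /6,sqrt(2) /2, sqrt(15 ),sqrt( 15 ) ] 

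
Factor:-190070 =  -2^1*5^1*83^1 * 229^1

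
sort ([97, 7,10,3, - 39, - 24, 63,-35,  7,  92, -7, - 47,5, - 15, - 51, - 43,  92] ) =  [  -  51  , - 47, - 43, - 39, - 35, - 24,-15, - 7 , 3,5,7, 7, 10, 63,  92,92,97 ]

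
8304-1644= 6660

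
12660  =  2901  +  9759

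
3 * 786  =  2358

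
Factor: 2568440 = 2^3 * 5^1 * 7^1*9173^1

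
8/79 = 8/79 = 0.10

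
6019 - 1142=4877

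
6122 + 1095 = 7217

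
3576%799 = 380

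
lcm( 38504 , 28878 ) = 115512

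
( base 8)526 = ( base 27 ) CI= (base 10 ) 342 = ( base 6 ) 1330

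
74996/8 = 9374 + 1/2 = 9374.50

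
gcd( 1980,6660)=180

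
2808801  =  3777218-968417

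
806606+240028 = 1046634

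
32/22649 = 32/22649 =0.00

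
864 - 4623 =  - 3759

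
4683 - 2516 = 2167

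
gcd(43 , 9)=1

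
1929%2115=1929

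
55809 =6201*9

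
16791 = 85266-68475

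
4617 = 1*4617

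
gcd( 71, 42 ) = 1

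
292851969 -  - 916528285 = 1209380254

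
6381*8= 51048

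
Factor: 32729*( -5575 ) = - 5^2*23^1*223^1*1423^1 = - 182464175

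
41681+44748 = 86429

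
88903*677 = 60187331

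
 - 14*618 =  - 8652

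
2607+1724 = 4331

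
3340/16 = 835/4 = 208.75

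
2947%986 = 975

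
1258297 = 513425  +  744872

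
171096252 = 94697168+76399084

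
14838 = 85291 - 70453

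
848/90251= 848/90251 = 0.01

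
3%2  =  1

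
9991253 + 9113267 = 19104520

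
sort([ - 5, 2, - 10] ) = [- 10, - 5,2 ]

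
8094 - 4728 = 3366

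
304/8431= 304/8431 = 0.04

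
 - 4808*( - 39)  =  187512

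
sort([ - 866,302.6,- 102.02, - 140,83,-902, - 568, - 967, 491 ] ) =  [ - 967, - 902, - 866,-568,  -  140, - 102.02,83, 302.6,  491 ]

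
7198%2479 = 2240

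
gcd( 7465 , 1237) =1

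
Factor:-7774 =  - 2^1*13^2 * 23^1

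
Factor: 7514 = 2^1*13^1*17^2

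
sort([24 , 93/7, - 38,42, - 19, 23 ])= [ - 38, - 19,93/7,23,24,42]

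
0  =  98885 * 0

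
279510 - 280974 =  - 1464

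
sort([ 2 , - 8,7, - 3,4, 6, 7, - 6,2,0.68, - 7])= [-8, - 7, - 6, - 3 , 0.68 , 2,2,4,6, 7, 7]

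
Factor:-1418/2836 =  - 2^(  -  1) = -  1/2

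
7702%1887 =154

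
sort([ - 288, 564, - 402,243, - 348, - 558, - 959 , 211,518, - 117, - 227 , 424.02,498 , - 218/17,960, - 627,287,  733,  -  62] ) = [ - 959, - 627,-558, - 402 ,-348, - 288, - 227, - 117, - 62 , - 218/17,211 , 243 , 287,424.02,498,  518,  564,733, 960 ]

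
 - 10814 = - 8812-2002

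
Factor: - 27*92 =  - 2^2*3^3*23^1 = -  2484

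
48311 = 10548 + 37763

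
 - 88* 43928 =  - 3865664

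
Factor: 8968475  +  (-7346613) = 2^1*11^1*73721^1 = 1621862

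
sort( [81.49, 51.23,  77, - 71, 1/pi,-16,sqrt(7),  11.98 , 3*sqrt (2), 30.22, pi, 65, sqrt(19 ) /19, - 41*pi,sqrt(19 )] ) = [ - 41*  pi,-71,  -  16, sqrt(19 ) /19, 1/pi, sqrt( 7 ),pi, 3 * sqrt( 2 ),sqrt ( 19 ), 11.98,  30.22,  51.23, 65 , 77, 81.49 ]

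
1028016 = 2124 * 484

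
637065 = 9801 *65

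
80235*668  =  53596980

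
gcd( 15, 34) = 1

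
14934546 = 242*61713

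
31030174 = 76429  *406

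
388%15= 13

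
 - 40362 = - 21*1922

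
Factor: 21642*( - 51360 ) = -1111533120= -  2^6*3^2 * 5^1*107^1 * 3607^1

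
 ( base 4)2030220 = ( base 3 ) 110100100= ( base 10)9000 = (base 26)d84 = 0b10001100101000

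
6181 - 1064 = 5117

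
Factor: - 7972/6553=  - 2^2*1993^1*6553^( - 1) 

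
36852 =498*74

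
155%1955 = 155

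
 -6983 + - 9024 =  - 16007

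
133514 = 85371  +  48143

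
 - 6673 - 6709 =-13382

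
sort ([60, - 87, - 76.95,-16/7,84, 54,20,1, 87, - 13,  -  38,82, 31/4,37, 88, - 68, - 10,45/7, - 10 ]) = [-87,-76.95,-68, - 38, - 13,-10,-10,-16/7,1 , 45/7,  31/4, 20 , 37, 54, 60,82, 84,87, 88]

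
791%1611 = 791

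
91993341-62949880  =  29043461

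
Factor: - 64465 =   -  5^1 * 12893^1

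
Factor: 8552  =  2^3* 1069^1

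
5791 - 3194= 2597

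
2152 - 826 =1326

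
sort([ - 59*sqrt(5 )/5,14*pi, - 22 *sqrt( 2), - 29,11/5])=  [ - 22*sqrt(2), - 29, - 59*sqrt(5)/5,11/5,14 * pi]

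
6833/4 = 1708 + 1/4 = 1708.25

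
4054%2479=1575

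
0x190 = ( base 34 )bq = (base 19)121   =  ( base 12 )294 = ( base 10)400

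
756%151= 1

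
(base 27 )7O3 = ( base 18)hdc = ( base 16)167A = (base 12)33b6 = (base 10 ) 5754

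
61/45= 61/45 = 1.36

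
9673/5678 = 1+235/334 = 1.70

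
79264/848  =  93 + 25/53 =93.47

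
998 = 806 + 192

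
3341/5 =668+ 1/5  =  668.20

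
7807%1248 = 319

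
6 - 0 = 6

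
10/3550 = 1/355 = 0.00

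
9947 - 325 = 9622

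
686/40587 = 686/40587=0.02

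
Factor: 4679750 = 2^1*5^3*18719^1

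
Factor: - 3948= - 2^2*3^1*7^1 * 47^1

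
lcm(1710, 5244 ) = 78660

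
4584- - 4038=8622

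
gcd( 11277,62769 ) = 21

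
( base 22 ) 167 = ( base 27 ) N2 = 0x26f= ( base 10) 623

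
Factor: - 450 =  - 2^1*3^2*5^2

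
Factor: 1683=3^2 * 11^1*17^1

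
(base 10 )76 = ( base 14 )56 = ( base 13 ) 5B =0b1001100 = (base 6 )204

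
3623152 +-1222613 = 2400539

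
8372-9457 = - 1085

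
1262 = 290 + 972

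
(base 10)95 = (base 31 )32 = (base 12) 7B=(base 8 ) 137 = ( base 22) 47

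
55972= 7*7996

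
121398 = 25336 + 96062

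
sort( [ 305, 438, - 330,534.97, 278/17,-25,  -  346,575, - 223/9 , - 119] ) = [ - 346,-330, - 119, - 25 , - 223/9, 278/17, 305,438, 534.97,  575] 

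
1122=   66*17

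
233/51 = 233/51 = 4.57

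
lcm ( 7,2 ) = 14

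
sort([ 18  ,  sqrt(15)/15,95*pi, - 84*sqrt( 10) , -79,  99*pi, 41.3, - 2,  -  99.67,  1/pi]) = [ - 84*sqrt( 10) , - 99.67, - 79,  -  2,sqrt( 15) /15, 1/pi, 18, 41.3 , 95*pi,99 * pi ] 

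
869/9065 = 869/9065  =  0.10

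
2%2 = 0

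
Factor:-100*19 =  - 1900 = -2^2*5^2*19^1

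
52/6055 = 52/6055 = 0.01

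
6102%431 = 68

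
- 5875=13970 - 19845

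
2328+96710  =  99038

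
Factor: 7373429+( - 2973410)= 4400019= 3^2 * 13^1*37607^1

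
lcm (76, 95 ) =380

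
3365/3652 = 3365/3652 = 0.92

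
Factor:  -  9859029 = -3^1*251^1*13093^1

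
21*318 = 6678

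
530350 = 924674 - 394324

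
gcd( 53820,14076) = 828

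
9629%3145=194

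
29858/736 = 14929/368=40.57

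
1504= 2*752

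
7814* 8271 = 64629594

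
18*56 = 1008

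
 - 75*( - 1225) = 91875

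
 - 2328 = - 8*291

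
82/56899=82/56899 = 0.00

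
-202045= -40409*5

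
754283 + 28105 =782388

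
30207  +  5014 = 35221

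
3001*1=3001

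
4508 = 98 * 46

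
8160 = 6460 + 1700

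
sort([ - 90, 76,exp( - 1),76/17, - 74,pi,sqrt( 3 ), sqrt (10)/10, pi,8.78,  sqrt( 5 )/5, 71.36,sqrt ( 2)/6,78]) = [ - 90, - 74 , sqrt( 2 )/6,sqrt(10) /10, exp( - 1), sqrt( 5)/5, sqrt(3 ) , pi,pi,  76/17 , 8.78, 71.36,76,78]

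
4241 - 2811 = 1430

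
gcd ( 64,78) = 2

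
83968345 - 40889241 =43079104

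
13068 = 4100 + 8968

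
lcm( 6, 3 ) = 6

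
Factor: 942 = 2^1*3^1*157^1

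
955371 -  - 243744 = 1199115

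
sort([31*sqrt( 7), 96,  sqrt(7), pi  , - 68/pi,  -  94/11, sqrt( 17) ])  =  [ - 68/pi, - 94/11,sqrt( 7),pi,sqrt( 17) , 31*sqrt (7), 96]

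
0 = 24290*0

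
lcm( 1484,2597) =10388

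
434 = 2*217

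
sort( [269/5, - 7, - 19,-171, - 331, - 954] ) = [ - 954,-331, - 171 ,  -  19, - 7,  269/5]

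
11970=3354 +8616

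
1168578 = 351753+816825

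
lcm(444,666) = 1332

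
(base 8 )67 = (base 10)55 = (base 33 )1M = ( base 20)2f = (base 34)1L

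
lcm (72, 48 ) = 144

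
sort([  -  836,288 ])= [- 836, 288]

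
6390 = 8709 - 2319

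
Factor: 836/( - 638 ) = -2^1*19^1*29^ ( - 1 )=- 38/29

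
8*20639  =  165112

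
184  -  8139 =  - 7955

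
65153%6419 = 963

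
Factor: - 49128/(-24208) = 2^ ( - 1)*3^1*17^(-1) *23^1 = 69/34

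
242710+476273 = 718983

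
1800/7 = 1800/7 = 257.14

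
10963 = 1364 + 9599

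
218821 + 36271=255092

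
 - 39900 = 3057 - 42957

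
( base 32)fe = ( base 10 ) 494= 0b111101110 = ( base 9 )608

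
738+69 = 807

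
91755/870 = 6117/58= 105.47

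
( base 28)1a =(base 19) 20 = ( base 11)35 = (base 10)38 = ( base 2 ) 100110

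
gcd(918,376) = 2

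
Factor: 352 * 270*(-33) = -3136320 = - 2^6 * 3^4 * 5^1 * 11^2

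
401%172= 57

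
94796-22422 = 72374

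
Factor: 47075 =5^2*7^1* 269^1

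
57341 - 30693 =26648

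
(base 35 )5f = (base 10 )190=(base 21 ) 91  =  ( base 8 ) 276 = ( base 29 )6G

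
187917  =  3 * 62639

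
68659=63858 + 4801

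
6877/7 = 982 + 3/7 = 982.43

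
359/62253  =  359/62253 =0.01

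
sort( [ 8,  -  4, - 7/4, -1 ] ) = [-4 , - 7/4 ,  -  1,  8]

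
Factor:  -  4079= - 4079^1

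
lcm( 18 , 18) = 18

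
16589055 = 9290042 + 7299013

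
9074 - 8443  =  631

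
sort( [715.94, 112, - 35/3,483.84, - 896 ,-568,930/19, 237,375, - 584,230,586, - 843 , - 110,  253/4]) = [ - 896,-843, - 584,  -  568, - 110, - 35/3,930/19,253/4, 112,230, 237,375,  483.84, 586,  715.94] 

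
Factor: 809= 809^1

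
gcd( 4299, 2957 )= 1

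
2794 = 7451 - 4657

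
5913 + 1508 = 7421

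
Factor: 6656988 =2^2*3^1*13^1*139^1*307^1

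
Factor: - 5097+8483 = 3386= 2^1 * 1693^1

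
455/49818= 455/49818  =  0.01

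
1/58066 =1/58066 = 0.00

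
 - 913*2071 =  - 1890823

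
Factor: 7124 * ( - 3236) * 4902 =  - 113007100128= - 2^5 * 3^1*13^1*19^1*43^1*137^1*809^1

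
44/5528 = 11/1382 = 0.01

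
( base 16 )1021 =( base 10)4129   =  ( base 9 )5587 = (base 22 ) 8bf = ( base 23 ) 7IC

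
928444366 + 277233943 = 1205678309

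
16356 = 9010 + 7346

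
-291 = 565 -856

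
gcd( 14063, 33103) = 7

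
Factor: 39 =3^1 * 13^1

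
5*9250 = 46250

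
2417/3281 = 2417/3281 = 0.74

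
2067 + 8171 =10238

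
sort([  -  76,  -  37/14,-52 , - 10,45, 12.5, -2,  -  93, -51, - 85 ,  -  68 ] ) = [ - 93,-85, - 76,-68 ,  -  52, - 51 ,  -  10, - 37/14 , - 2,12.5, 45 ]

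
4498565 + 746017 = 5244582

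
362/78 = 181/39 = 4.64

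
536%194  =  148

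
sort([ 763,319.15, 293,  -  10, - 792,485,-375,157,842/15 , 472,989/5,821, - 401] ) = [-792,  -  401, - 375, - 10 , 842/15,157, 989/5  ,  293 , 319.15, 472, 485,763,  821] 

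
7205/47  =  153 + 14/47 = 153.30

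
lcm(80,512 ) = 2560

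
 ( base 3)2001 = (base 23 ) 29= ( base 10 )55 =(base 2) 110111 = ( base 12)47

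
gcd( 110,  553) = 1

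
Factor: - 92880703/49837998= - 2^( - 1 )*3^( - 1 )*7^( - 2 )*41^1*131^1*283^( - 1)*599^( - 1)*17293^1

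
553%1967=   553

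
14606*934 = 13642004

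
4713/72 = 65 + 11/24 = 65.46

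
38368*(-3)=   -115104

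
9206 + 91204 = 100410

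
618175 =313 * 1975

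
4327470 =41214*105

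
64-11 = 53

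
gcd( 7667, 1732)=1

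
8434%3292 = 1850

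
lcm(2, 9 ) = 18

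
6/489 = 2/163 = 0.01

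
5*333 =1665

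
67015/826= 67015/826 = 81.13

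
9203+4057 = 13260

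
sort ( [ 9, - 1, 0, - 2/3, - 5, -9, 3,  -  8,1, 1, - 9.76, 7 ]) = [ - 9.76, - 9, - 8, - 5, - 1 ,  -  2/3 , 0, 1,1, 3,7, 9] 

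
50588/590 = 25294/295 = 85.74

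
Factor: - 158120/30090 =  - 2^2 * 3^( - 1 ) * 17^( -1 )*67^1 = - 268/51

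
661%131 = 6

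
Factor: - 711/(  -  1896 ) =3/8 = 2^(-3)*3^1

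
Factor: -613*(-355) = 217615 = 5^1*71^1*613^1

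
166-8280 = - 8114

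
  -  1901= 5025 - 6926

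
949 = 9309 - 8360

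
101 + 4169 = 4270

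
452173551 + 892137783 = 1344311334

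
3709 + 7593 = 11302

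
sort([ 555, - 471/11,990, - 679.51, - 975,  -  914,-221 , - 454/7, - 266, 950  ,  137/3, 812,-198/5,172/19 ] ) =[ - 975, - 914,-679.51, - 266, - 221 ,  -  454/7 , - 471/11, - 198/5, 172/19, 137/3,555, 812, 950, 990 ]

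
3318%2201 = 1117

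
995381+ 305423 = 1300804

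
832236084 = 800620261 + 31615823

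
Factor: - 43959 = - 3^1*14653^1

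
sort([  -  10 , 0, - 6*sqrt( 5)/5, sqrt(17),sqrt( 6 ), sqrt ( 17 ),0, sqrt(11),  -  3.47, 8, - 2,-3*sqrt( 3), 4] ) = [-10, - 3*sqrt( 3), - 3.47, - 6*sqrt( 5)/5,-2,0,  0,sqrt( 6), sqrt( 11),4, sqrt( 17),  sqrt( 17 ), 8 ] 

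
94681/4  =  23670 + 1/4= 23670.25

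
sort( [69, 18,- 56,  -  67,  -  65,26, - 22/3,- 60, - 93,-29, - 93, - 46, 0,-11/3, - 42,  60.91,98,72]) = [ - 93, - 93, - 67,  -  65, - 60, - 56, -46, - 42,  -  29, - 22/3, - 11/3 , 0,18,26,60.91,69,72,98]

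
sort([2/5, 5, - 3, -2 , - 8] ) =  [ - 8, - 3, - 2, 2/5, 5]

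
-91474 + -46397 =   -  137871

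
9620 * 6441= 61962420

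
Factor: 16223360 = 2^7*5^1*25349^1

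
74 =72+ 2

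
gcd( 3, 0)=3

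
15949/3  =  15949/3 = 5316.33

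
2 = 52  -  50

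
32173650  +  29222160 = 61395810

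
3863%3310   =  553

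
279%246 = 33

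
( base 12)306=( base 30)EI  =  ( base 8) 666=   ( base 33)D9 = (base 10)438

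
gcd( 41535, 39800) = 5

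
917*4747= 4352999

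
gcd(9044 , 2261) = 2261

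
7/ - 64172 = -7/64172=- 0.00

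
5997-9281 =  - 3284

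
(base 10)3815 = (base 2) 111011100111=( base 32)3N7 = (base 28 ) 4O7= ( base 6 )25355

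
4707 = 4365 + 342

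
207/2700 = 23/300= 0.08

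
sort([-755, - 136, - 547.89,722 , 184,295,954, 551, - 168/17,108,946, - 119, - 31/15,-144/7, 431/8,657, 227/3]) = [ - 755, - 547.89, - 136, - 119, - 144/7, - 168/17, - 31/15, 431/8,227/3 , 108, 184, 295,551,657,722,946,954]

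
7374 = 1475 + 5899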